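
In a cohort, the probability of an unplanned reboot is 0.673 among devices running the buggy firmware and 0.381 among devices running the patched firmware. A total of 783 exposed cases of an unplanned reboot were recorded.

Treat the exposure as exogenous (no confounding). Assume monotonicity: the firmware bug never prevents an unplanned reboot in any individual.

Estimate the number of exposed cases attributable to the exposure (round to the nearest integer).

about 340 cases

Let p₁ = 0.673, p₀ = 0.381.
PN = (p₁ − p₀)/p₁ = (0.673 − 0.381) / 0.673 ≈ 0.43388.
Attributable cases ≈ PN × (exposed cases) = 0.43388 × 783 ≈ 339.73.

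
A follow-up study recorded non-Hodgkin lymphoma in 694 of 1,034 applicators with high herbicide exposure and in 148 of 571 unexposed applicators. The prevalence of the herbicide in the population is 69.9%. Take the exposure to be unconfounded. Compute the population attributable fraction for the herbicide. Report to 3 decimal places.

PAF ≈ 0.526

p₁ = P(outcome | exposed) = 694/1034 = 0.67118
p₀ = P(outcome | unexposed) = 148/571 = 0.25919
Overall risk P(Y=1) = π·p₁ + (1−π)·p₀ = 0.699×0.67118 + 0.301×0.25919 = 0.54717.
Under exogeneity, PAF = [P(Y=1) − p₀] / P(Y=1).
PAF = (0.54717 − 0.25919) / 0.54717 ≈ 0.5263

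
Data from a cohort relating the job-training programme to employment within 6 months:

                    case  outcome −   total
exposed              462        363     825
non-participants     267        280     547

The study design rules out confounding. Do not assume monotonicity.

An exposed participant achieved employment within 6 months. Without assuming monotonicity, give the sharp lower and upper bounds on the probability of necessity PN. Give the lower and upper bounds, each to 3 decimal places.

p₁ = P(outcome | exposed) = 462/825 = 0.56
p₀ = P(outcome | unexposed) = 267/547 = 0.48812
Under exogeneity alone the bounds on PN are max{0,(p₁−p₀)/p₁} ≤ PN ≤ min{1,(1−p₀)/p₁}.
  lower = (p₁ − p₀)/p₁ = 0.071883 / 0.56 ≈ 0.1284
  upper = min{1, (1 − p₀)/p₁} = 0.51188 / 0.56 ≈ 0.9141

0.128 ≤ PN ≤ 0.914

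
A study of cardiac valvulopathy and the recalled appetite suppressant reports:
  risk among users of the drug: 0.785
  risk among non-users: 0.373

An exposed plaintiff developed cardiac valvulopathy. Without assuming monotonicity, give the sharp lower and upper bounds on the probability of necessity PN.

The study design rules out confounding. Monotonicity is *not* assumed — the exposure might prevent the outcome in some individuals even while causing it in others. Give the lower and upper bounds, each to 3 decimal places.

Let p₁ = 0.785, p₀ = 0.373.
Under exogeneity alone the bounds on PN are max{0,(p₁−p₀)/p₁} ≤ PN ≤ min{1,(1−p₀)/p₁}.
  lower = (p₁ − p₀)/p₁ = 0.412 / 0.785 ≈ 0.5248
  upper = min{1, (1 − p₀)/p₁} = 0.627 / 0.785 ≈ 0.7987

0.525 ≤ PN ≤ 0.799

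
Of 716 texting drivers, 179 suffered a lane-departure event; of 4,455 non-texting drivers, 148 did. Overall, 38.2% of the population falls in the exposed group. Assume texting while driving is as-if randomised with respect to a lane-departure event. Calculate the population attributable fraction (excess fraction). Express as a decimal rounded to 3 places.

p₁ = P(outcome | exposed) = 179/716 = 0.25
p₀ = P(outcome | unexposed) = 148/4455 = 0.033221
Overall risk P(Y=1) = π·p₁ + (1−π)·p₀ = 0.382×0.25 + 0.618×0.033221 = 0.11603.
Under exogeneity, PAF = [P(Y=1) − p₀] / P(Y=1).
PAF = (0.11603 − 0.033221) / 0.11603 ≈ 0.7137

PAF ≈ 0.714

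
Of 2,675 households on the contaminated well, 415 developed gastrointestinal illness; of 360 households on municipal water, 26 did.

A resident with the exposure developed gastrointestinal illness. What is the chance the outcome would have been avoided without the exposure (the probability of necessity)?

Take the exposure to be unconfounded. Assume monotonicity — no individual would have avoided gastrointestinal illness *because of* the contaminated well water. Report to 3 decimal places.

PN ≈ 0.534

p₁ = P(outcome | exposed) = 415/2675 = 0.15514
p₀ = P(outcome | unexposed) = 26/360 = 0.072222
Under exogeneity and monotonicity, PN = (p₁ − p₀) / p₁.
PN = (0.15514 − 0.072222) / 0.15514 = 0.082918 / 0.15514 ≈ 0.5345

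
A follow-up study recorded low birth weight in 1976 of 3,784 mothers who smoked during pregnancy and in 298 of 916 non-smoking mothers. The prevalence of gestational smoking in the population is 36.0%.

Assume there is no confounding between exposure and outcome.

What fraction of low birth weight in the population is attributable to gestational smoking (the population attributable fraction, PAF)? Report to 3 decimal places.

p₁ = P(outcome | exposed) = 1976/3784 = 0.5222
p₀ = P(outcome | unexposed) = 298/916 = 0.32533
Overall risk P(Y=1) = π·p₁ + (1−π)·p₀ = 0.36×0.5222 + 0.64×0.32533 = 0.3962.
Under exogeneity, PAF = [P(Y=1) − p₀] / P(Y=1).
PAF = (0.3962 − 0.32533) / 0.3962 ≈ 0.1789

PAF ≈ 0.179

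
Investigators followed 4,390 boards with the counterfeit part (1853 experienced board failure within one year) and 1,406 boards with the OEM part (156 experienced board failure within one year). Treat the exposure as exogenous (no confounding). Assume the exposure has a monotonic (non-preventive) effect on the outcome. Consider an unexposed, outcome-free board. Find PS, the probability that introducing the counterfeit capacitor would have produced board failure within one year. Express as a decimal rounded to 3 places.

PS ≈ 0.350

p₁ = P(outcome | exposed) = 1853/4390 = 0.4221
p₀ = P(outcome | unexposed) = 156/1406 = 0.11095
Under exogeneity and monotonicity, PS = (p₁ − p₀) / (1 − p₀).
PS = (0.4221 − 0.11095) / (1 − 0.11095) = 0.31114 / 0.88905 ≈ 0.3500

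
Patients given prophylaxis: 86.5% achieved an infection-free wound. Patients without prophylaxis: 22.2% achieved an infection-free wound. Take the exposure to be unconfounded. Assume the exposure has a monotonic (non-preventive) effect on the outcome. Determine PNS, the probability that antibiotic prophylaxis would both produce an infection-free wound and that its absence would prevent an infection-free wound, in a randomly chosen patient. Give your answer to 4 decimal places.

p₁ = 0.865, p₀ = 0.222.
Under exogeneity and monotonicity, PNS = p₁ − p₀.
PNS = 0.865 − 0.222 = 0.643

PNS ≈ 0.6430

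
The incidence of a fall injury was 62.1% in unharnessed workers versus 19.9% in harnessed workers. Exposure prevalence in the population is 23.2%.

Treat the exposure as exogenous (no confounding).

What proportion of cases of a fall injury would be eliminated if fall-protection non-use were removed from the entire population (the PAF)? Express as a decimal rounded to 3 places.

p₁ = 0.621, p₀ = 0.199.
Overall risk P(Y=1) = π·p₁ + (1−π)·p₀ = 0.232×0.621 + 0.768×0.199 = 0.2969.
Under exogeneity, PAF = [P(Y=1) − p₀] / P(Y=1).
PAF = (0.2969 − 0.199) / 0.2969 ≈ 0.3297

PAF ≈ 0.330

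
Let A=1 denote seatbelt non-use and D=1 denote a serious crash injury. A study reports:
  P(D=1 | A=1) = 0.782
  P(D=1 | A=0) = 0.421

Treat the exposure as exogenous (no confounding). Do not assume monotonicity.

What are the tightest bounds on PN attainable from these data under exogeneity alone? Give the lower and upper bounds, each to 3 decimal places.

0.462 ≤ PN ≤ 0.740

Let p₁ = 0.782, p₀ = 0.421.
Under exogeneity alone the bounds on PN are max{0,(p₁−p₀)/p₁} ≤ PN ≤ min{1,(1−p₀)/p₁}.
  lower = (p₁ − p₀)/p₁ = 0.361 / 0.782 ≈ 0.4616
  upper = min{1, (1 − p₀)/p₁} = 0.579 / 0.782 ≈ 0.7404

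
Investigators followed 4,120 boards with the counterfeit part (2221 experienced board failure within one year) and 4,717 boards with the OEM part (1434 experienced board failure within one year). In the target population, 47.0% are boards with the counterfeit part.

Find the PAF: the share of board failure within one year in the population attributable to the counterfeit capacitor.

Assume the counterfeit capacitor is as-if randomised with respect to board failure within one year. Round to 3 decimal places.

PAF ≈ 0.267

p₁ = P(outcome | exposed) = 2221/4120 = 0.53908
p₀ = P(outcome | unexposed) = 1434/4717 = 0.30401
Overall risk P(Y=1) = π·p₁ + (1−π)·p₀ = 0.47×0.53908 + 0.53×0.30401 = 0.41449.
Under exogeneity, PAF = [P(Y=1) − p₀] / P(Y=1).
PAF = (0.41449 − 0.30401) / 0.41449 ≈ 0.2666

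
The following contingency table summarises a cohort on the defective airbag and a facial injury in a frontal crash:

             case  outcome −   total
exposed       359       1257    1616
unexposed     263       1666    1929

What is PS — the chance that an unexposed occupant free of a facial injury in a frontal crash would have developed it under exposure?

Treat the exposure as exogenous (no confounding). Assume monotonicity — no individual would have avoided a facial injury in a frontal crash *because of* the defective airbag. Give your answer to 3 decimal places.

PS ≈ 0.099

p₁ = P(outcome | exposed) = 359/1616 = 0.22215
p₀ = P(outcome | unexposed) = 263/1929 = 0.13634
Under exogeneity and monotonicity, PS = (p₁ − p₀)/(1 − p₀).
PS = (0.22215 − 0.13634) / 0.86366 ≈ 0.0994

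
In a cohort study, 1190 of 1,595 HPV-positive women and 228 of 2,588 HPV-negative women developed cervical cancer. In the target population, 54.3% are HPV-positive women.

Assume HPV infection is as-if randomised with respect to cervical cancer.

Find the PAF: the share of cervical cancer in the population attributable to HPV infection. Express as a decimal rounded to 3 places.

p₁ = P(outcome | exposed) = 1190/1595 = 0.74608
p₀ = P(outcome | unexposed) = 228/2588 = 0.088099
Overall risk P(Y=1) = π·p₁ + (1−π)·p₀ = 0.543×0.74608 + 0.457×0.088099 = 0.44538.
Under exogeneity, PAF = [P(Y=1) − p₀] / P(Y=1).
PAF = (0.44538 − 0.088099) / 0.44538 ≈ 0.8022

PAF ≈ 0.802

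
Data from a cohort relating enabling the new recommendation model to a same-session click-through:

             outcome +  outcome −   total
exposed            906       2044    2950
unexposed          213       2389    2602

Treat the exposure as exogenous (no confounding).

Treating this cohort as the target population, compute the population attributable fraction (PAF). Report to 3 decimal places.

PAF ≈ 0.594

p₁ = P(outcome | exposed) = 906/2950 = 0.30712
p₀ = P(outcome | unexposed) = 213/2602 = 0.08186
Exposure prevalence π = 2950/5552 = 0.53134; overall risk P(Y=1) = 0.20155.
Under exogeneity, PAF = [P(Y=1) − p₀]/P(Y=1).
PAF = (0.20155 − 0.08186) / 0.20155 ≈ 0.5938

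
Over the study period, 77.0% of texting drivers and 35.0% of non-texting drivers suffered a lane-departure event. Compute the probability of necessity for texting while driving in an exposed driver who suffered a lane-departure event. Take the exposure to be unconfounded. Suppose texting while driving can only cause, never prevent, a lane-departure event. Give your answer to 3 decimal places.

p₁ = 0.77, p₀ = 0.35.
Under exogeneity and monotonicity, PN = (p₁ − p₀) / p₁.
PN = (0.77 − 0.35) / 0.77 = 0.42 / 0.77 ≈ 0.5455

PN ≈ 0.545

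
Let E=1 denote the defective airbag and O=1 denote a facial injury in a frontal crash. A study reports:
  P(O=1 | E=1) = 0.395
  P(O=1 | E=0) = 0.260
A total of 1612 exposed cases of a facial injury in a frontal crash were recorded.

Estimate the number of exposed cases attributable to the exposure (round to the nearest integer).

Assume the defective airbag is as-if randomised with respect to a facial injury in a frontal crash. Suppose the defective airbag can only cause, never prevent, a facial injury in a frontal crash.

Let p₁ = 0.395, p₀ = 0.26.
PN = (p₁ − p₀)/p₁ = (0.395 − 0.26) / 0.395 ≈ 0.34177.
Attributable cases ≈ PN × (exposed cases) = 0.34177 × 1612 ≈ 550.94.

about 551 cases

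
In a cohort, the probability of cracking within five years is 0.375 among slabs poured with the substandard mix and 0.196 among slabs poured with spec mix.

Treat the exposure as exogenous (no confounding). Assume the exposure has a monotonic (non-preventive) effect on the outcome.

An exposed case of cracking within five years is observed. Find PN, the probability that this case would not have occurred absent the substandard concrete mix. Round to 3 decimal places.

Let p₁ = 0.375, p₀ = 0.196.
Under exogeneity and monotonicity, PN = (p₁ − p₀) / p₁.
PN = (0.375 − 0.196) / 0.375 = 0.179 / 0.375 ≈ 0.4773

PN ≈ 0.477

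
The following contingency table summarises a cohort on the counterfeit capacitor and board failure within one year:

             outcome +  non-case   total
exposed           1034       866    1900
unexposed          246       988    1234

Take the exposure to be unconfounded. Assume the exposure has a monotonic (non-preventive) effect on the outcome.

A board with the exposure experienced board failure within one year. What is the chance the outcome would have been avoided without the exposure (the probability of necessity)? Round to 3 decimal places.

p₁ = P(outcome | exposed) = 1034/1900 = 0.54421
p₀ = P(outcome | unexposed) = 246/1234 = 0.19935
Under exogeneity and monotonicity, PN = (p₁ − p₀)/p₁.
PN = (0.54421 − 0.19935) / 0.54421 ≈ 0.6337

PN ≈ 0.634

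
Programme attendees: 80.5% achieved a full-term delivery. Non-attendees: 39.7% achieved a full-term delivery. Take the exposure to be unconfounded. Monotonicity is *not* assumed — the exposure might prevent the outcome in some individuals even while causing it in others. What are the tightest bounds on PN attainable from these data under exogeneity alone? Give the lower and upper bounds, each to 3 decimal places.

0.507 ≤ PN ≤ 0.749

p₁ = 0.805, p₀ = 0.397.
Under exogeneity alone the bounds on PN are max{0,(p₁−p₀)/p₁} ≤ PN ≤ min{1,(1−p₀)/p₁}.
  lower = (p₁ − p₀)/p₁ = 0.408 / 0.805 ≈ 0.5068
  upper = min{1, (1 − p₀)/p₁} = 0.603 / 0.805 ≈ 0.7491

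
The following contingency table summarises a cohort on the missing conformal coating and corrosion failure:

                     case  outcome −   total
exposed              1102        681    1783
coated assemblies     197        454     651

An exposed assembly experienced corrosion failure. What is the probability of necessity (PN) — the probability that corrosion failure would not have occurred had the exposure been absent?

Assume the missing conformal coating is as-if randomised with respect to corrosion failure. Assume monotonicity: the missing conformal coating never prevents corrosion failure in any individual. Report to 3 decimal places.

PN ≈ 0.510

p₁ = P(outcome | exposed) = 1102/1783 = 0.61806
p₀ = P(outcome | unexposed) = 197/651 = 0.30261
Under exogeneity and monotonicity, PN = (p₁ − p₀) / p₁.
PN = (0.61806 − 0.30261) / 0.61806 = 0.31545 / 0.61806 ≈ 0.5104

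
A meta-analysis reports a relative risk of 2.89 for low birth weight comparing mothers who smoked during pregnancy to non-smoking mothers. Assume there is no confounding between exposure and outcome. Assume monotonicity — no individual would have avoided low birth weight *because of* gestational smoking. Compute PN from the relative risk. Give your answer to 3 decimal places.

Under exogeneity and monotonicity, PN = (RR − 1) / RR = 1 − 1/RR.
PN = (2.89 − 1) / 2.89 = 1.89 / 2.89 ≈ 0.6540

PN ≈ 0.654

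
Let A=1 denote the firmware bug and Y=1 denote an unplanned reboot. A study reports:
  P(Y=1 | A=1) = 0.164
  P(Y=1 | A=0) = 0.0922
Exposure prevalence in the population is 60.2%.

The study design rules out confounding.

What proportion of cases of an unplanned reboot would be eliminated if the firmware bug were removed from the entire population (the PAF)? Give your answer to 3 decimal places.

Let p₁ = 0.164, p₀ = 0.0922.
Overall risk P(Y=1) = π·p₁ + (1−π)·p₀ = 0.602×0.164 + 0.398×0.0922 = 0.13542.
Under exogeneity, PAF = [P(Y=1) − p₀] / P(Y=1).
PAF = (0.13542 − 0.0922) / 0.13542 ≈ 0.3192

PAF ≈ 0.319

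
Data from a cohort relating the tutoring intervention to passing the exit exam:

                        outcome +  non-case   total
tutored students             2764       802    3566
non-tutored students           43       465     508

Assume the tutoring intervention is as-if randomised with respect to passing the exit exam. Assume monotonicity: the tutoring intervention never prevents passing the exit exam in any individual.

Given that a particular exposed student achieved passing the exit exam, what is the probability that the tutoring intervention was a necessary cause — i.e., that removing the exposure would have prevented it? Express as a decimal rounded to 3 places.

PN ≈ 0.891

p₁ = P(outcome | exposed) = 2764/3566 = 0.7751
p₀ = P(outcome | unexposed) = 43/508 = 0.084646
Under exogeneity and monotonicity, PN = (p₁ − p₀) / p₁.
PN = (0.7751 − 0.084646) / 0.7751 = 0.69045 / 0.7751 ≈ 0.8908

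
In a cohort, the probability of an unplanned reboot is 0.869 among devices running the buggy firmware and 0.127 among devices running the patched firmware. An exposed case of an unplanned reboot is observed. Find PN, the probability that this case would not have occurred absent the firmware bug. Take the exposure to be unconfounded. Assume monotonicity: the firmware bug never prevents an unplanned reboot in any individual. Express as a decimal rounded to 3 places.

Let p₁ = 0.869, p₀ = 0.127.
Under exogeneity and monotonicity, PN = (p₁ − p₀) / p₁.
PN = (0.869 − 0.127) / 0.869 = 0.742 / 0.869 ≈ 0.8539

PN ≈ 0.854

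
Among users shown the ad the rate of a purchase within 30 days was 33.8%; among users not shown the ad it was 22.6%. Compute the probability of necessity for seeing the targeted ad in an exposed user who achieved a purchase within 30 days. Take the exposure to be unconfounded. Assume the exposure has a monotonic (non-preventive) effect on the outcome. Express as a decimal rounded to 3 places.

PN ≈ 0.331

p₁ = 0.338, p₀ = 0.226.
Under exogeneity and monotonicity, PN = (p₁ − p₀) / p₁.
PN = (0.338 − 0.226) / 0.338 = 0.112 / 0.338 ≈ 0.3314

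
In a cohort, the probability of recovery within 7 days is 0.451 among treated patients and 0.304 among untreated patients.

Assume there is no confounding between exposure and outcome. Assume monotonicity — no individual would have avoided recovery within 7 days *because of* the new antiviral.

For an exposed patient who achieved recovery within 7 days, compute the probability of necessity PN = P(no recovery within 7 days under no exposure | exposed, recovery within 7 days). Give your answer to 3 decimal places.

PN ≈ 0.326

Let p₁ = 0.451, p₀ = 0.304.
Under exogeneity and monotonicity, PN = (p₁ − p₀) / p₁.
PN = (0.451 − 0.304) / 0.451 = 0.147 / 0.451 ≈ 0.3259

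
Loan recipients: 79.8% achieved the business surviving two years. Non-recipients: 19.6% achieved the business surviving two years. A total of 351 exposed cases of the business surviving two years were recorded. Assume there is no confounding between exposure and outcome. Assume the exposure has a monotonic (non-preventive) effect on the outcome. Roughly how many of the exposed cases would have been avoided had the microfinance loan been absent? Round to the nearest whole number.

about 265 cases

p₁ = 0.798, p₀ = 0.196.
PN = (p₁ − p₀)/p₁ = (0.798 − 0.196) / 0.798 ≈ 0.75439.
Attributable cases ≈ PN × (exposed cases) = 0.75439 × 351 ≈ 264.79.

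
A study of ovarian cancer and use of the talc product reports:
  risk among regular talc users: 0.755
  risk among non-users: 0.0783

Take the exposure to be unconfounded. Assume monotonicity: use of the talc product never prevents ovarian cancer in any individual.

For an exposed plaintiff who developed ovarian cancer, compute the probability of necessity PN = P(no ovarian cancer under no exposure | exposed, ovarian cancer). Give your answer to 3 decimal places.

Let p₁ = 0.755, p₀ = 0.0783.
Under exogeneity and monotonicity, PN = (p₁ − p₀) / p₁.
PN = (0.755 − 0.0783) / 0.755 = 0.6767 / 0.755 ≈ 0.8963

PN ≈ 0.896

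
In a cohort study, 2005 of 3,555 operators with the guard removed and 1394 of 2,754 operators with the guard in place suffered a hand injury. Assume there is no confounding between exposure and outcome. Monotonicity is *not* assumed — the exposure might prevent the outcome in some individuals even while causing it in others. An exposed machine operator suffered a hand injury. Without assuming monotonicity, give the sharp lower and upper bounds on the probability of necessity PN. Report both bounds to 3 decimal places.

p₁ = P(outcome | exposed) = 2005/3555 = 0.56399
p₀ = P(outcome | unexposed) = 1394/2754 = 0.50617
Under exogeneity alone the bounds on PN are max{0,(p₁−p₀)/p₁} ≤ PN ≤ min{1,(1−p₀)/p₁}.
  lower = (p₁ − p₀)/p₁ = 0.057822 / 0.56399 ≈ 0.1025
  upper = min{1, (1 − p₀)/p₁} = 0.49383 / 0.56399 ≈ 0.8756

0.103 ≤ PN ≤ 0.876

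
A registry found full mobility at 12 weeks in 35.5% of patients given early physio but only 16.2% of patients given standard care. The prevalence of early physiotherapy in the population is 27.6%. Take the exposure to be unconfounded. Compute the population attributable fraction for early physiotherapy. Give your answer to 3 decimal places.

PAF ≈ 0.247

p₁ = 0.355, p₀ = 0.162.
Overall risk P(Y=1) = π·p₁ + (1−π)·p₀ = 0.276×0.355 + 0.724×0.162 = 0.21527.
Under exogeneity, PAF = [P(Y=1) − p₀] / P(Y=1).
PAF = (0.21527 − 0.162) / 0.21527 ≈ 0.2474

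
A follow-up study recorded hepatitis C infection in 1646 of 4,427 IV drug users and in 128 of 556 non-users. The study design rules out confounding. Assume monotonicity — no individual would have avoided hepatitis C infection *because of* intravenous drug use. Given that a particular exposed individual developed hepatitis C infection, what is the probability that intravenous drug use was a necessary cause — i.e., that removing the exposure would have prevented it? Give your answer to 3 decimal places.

PN ≈ 0.381

p₁ = P(outcome | exposed) = 1646/4427 = 0.37181
p₀ = P(outcome | unexposed) = 128/556 = 0.23022
Under exogeneity and monotonicity, PN = (p₁ − p₀) / p₁.
PN = (0.37181 − 0.23022) / 0.37181 = 0.14159 / 0.37181 ≈ 0.3808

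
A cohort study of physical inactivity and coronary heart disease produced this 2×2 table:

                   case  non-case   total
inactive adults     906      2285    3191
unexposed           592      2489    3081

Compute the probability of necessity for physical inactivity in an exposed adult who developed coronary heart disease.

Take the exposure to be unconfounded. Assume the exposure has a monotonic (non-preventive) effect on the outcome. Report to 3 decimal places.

PN ≈ 0.323

p₁ = P(outcome | exposed) = 906/3191 = 0.28392
p₀ = P(outcome | unexposed) = 592/3081 = 0.19215
Under exogeneity and monotonicity, PN = (p₁ − p₀) / p₁.
PN = (0.28392 − 0.19215) / 0.28392 = 0.091778 / 0.28392 ≈ 0.3232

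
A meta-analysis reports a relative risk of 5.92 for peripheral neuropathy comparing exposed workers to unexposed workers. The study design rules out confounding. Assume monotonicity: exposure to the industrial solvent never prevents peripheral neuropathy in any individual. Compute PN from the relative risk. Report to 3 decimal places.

PN ≈ 0.831

Under exogeneity and monotonicity, PN = (RR − 1) / RR = 1 − 1/RR.
PN = (5.92 − 1) / 5.92 = 4.92 / 5.92 ≈ 0.8311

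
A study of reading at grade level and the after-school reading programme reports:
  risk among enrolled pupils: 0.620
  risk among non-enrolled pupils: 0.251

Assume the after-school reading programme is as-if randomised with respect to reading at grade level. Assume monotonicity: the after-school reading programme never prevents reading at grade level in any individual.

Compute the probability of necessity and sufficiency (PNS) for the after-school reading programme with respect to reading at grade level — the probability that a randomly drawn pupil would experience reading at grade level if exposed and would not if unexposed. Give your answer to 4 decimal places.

Let p₁ = 0.62, p₀ = 0.251.
Under exogeneity and monotonicity, PNS = p₁ − p₀.
PNS = 0.62 − 0.251 = 0.369

PNS ≈ 0.3690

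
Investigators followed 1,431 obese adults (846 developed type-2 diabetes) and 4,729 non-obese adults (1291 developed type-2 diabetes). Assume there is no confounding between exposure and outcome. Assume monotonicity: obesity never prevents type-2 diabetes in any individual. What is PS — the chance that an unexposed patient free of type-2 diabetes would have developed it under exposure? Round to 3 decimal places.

p₁ = P(outcome | exposed) = 846/1431 = 0.59119
p₀ = P(outcome | unexposed) = 1291/4729 = 0.273
Under exogeneity and monotonicity, PS = (p₁ − p₀) / (1 − p₀).
PS = (0.59119 − 0.273) / (1 − 0.273) = 0.3182 / 0.727 ≈ 0.4377

PS ≈ 0.438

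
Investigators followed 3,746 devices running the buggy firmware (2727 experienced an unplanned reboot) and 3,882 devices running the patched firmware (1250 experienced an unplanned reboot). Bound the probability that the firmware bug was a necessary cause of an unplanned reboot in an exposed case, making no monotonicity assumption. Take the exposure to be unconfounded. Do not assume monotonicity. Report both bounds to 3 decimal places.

0.558 ≤ PN ≤ 0.931

p₁ = P(outcome | exposed) = 2727/3746 = 0.72798
p₀ = P(outcome | unexposed) = 1250/3882 = 0.322
Under exogeneity alone the bounds on PN are max{0,(p₁−p₀)/p₁} ≤ PN ≤ min{1,(1−p₀)/p₁}.
  lower = (p₁ − p₀)/p₁ = 0.40598 / 0.72798 ≈ 0.5577
  upper = min{1, (1 − p₀)/p₁} = 0.678 / 0.72798 ≈ 0.9314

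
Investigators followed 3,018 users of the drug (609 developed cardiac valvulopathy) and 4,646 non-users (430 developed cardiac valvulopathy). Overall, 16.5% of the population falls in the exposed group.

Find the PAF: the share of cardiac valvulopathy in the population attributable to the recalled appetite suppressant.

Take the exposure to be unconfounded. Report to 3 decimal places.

p₁ = P(outcome | exposed) = 609/3018 = 0.20179
p₀ = P(outcome | unexposed) = 430/4646 = 0.092553
Overall risk P(Y=1) = π·p₁ + (1−π)·p₀ = 0.165×0.20179 + 0.835×0.092553 = 0.11058.
Under exogeneity, PAF = [P(Y=1) − p₀] / P(Y=1).
PAF = (0.11058 − 0.092553) / 0.11058 ≈ 0.1630

PAF ≈ 0.163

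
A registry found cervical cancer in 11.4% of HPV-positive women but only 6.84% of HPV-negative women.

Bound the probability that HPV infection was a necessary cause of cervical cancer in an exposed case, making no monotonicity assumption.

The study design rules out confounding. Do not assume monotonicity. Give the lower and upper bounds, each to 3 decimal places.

0.400 ≤ PN ≤ 1.000

p₁ = 0.114, p₀ = 0.0684.
Under exogeneity alone the bounds on PN are max{0,(p₁−p₀)/p₁} ≤ PN ≤ min{1,(1−p₀)/p₁}.
  lower = (p₁ − p₀)/p₁ = 0.0456 / 0.114 ≈ 0.4000
  upper = min{1, (1 − p₀)/p₁} = 0.9316 / 0.114 ≈ 8.1719 → capped at 1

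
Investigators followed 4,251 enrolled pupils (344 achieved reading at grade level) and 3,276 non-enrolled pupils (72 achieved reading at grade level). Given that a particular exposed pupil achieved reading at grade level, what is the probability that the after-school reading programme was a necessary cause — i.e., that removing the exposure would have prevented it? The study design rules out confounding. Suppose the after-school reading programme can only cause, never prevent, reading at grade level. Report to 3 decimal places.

PN ≈ 0.728

p₁ = P(outcome | exposed) = 344/4251 = 0.080922
p₀ = P(outcome | unexposed) = 72/3276 = 0.021978
Under exogeneity and monotonicity, PN = (p₁ − p₀) / p₁.
PN = (0.080922 − 0.021978) / 0.080922 = 0.058944 / 0.080922 ≈ 0.7284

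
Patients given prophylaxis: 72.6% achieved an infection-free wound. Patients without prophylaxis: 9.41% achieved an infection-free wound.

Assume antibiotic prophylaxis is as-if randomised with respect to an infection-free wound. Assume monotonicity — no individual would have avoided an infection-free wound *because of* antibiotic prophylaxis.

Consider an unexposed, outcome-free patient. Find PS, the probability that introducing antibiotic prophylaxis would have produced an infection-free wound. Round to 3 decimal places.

PS ≈ 0.698

p₁ = 0.726, p₀ = 0.0941.
Under exogeneity and monotonicity, PS = (p₁ − p₀) / (1 − p₀).
PS = (0.726 − 0.0941) / (1 − 0.0941) = 0.6319 / 0.9059 ≈ 0.6975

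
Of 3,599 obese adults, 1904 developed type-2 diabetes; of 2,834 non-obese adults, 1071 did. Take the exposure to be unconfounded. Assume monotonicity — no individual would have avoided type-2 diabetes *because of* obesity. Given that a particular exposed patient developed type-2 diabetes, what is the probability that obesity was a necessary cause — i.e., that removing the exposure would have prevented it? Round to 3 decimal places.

p₁ = P(outcome | exposed) = 1904/3599 = 0.52904
p₀ = P(outcome | unexposed) = 1071/2834 = 0.37791
Under exogeneity and monotonicity, PN = (p₁ − p₀) / p₁.
PN = (0.52904 − 0.37791) / 0.52904 = 0.15112 / 0.52904 ≈ 0.2857

PN ≈ 0.286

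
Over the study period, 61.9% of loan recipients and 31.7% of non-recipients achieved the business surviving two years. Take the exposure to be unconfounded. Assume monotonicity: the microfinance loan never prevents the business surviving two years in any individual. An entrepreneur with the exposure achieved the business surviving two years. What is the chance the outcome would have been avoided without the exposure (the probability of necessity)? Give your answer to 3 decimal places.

PN ≈ 0.488

p₁ = 0.619, p₀ = 0.317.
Under exogeneity and monotonicity, PN = (p₁ − p₀) / p₁.
PN = (0.619 − 0.317) / 0.619 = 0.302 / 0.619 ≈ 0.4879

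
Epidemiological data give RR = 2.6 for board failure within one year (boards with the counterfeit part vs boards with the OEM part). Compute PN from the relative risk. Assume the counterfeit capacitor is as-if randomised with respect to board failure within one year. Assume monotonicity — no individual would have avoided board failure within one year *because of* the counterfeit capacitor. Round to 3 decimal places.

PN ≈ 0.615

Under exogeneity and monotonicity, PN = (RR − 1) / RR = 1 − 1/RR.
PN = (2.6 − 1) / 2.6 = 1.6 / 2.6 ≈ 0.6154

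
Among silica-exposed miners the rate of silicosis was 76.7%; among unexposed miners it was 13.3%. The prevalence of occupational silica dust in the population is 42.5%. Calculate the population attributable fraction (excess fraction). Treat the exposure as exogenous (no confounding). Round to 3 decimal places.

p₁ = 0.767, p₀ = 0.133.
Overall risk P(Y=1) = π·p₁ + (1−π)·p₀ = 0.425×0.767 + 0.575×0.133 = 0.40245.
Under exogeneity, PAF = [P(Y=1) − p₀] / P(Y=1).
PAF = (0.40245 − 0.133) / 0.40245 ≈ 0.6695

PAF ≈ 0.670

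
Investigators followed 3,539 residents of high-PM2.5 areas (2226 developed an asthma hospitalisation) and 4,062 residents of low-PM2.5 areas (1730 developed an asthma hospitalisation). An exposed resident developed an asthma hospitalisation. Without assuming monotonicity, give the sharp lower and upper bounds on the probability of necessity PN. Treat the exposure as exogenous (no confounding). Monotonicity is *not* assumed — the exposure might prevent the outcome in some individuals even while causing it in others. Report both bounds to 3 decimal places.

p₁ = P(outcome | exposed) = 2226/3539 = 0.62899
p₀ = P(outcome | unexposed) = 1730/4062 = 0.4259
Under exogeneity alone the bounds on PN are max{0,(p₁−p₀)/p₁} ≤ PN ≤ min{1,(1−p₀)/p₁}.
  lower = (p₁ − p₀)/p₁ = 0.20309 / 0.62899 ≈ 0.3229
  upper = min{1, (1 − p₀)/p₁} = 0.5741 / 0.62899 ≈ 0.9127

0.323 ≤ PN ≤ 0.913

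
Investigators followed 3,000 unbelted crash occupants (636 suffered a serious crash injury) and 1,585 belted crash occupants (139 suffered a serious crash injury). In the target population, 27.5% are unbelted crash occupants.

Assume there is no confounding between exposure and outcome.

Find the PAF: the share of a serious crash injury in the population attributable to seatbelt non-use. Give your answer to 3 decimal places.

PAF ≈ 0.280

p₁ = P(outcome | exposed) = 636/3000 = 0.212
p₀ = P(outcome | unexposed) = 139/1585 = 0.087697
Overall risk P(Y=1) = π·p₁ + (1−π)·p₀ = 0.275×0.212 + 0.725×0.087697 = 0.12188.
Under exogeneity, PAF = [P(Y=1) − p₀] / P(Y=1).
PAF = (0.12188 − 0.087697) / 0.12188 ≈ 0.2805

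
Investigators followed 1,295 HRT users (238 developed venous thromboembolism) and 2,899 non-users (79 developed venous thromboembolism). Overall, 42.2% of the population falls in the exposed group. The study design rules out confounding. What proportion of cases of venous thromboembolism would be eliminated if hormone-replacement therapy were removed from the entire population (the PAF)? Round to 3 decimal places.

PAF ≈ 0.708

p₁ = P(outcome | exposed) = 238/1295 = 0.18378
p₀ = P(outcome | unexposed) = 79/2899 = 0.027251
Overall risk P(Y=1) = π·p₁ + (1−π)·p₀ = 0.422×0.18378 + 0.578×0.027251 = 0.093308.
Under exogeneity, PAF = [P(Y=1) − p₀] / P(Y=1).
PAF = (0.093308 − 0.027251) / 0.093308 ≈ 0.7079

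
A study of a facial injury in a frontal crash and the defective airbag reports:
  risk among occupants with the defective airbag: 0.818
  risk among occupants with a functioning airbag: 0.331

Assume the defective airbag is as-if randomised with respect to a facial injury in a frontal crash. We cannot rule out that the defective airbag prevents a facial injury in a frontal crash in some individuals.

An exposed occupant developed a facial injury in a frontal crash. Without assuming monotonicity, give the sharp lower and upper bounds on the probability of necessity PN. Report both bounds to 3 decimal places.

0.595 ≤ PN ≤ 0.818

Let p₁ = 0.818, p₀ = 0.331.
Under exogeneity alone the bounds on PN are max{0,(p₁−p₀)/p₁} ≤ PN ≤ min{1,(1−p₀)/p₁}.
  lower = (p₁ − p₀)/p₁ = 0.487 / 0.818 ≈ 0.5954
  upper = min{1, (1 − p₀)/p₁} = 0.669 / 0.818 ≈ 0.8178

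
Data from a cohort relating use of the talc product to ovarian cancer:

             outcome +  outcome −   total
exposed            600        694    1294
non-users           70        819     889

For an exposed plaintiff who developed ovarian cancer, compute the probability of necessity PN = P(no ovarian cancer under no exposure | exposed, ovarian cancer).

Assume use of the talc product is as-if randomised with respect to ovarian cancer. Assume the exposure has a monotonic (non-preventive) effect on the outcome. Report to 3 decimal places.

p₁ = P(outcome | exposed) = 600/1294 = 0.46368
p₀ = P(outcome | unexposed) = 70/889 = 0.07874
Under exogeneity and monotonicity, PN = (p₁ − p₀)/p₁.
PN = (0.46368 − 0.07874) / 0.46368 ≈ 0.8302

PN ≈ 0.830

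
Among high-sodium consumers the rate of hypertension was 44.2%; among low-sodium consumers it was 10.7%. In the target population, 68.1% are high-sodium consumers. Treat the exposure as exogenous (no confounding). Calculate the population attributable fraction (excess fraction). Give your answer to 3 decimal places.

PAF ≈ 0.681

p₁ = 0.442, p₀ = 0.107.
Overall risk P(Y=1) = π·p₁ + (1−π)·p₀ = 0.681×0.442 + 0.319×0.107 = 0.33514.
Under exogeneity, PAF = [P(Y=1) − p₀] / P(Y=1).
PAF = (0.33514 − 0.107) / 0.33514 ≈ 0.6807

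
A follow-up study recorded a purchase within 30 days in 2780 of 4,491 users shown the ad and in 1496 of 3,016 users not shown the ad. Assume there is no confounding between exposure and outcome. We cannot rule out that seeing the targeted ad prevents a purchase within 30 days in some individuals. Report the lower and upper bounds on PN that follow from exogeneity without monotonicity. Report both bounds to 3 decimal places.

p₁ = P(outcome | exposed) = 2780/4491 = 0.61902
p₀ = P(outcome | unexposed) = 1496/3016 = 0.49602
Under exogeneity alone the bounds on PN are max{0,(p₁−p₀)/p₁} ≤ PN ≤ min{1,(1−p₀)/p₁}.
  lower = (p₁ − p₀)/p₁ = 0.12299 / 0.61902 ≈ 0.1987
  upper = min{1, (1 − p₀)/p₁} = 0.50398 / 0.61902 ≈ 0.8142

0.199 ≤ PN ≤ 0.814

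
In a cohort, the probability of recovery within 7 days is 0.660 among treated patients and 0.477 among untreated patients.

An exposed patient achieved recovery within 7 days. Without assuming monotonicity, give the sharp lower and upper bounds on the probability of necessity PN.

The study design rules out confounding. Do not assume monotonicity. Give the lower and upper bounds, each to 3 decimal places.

Let p₁ = 0.66, p₀ = 0.477.
Under exogeneity alone the bounds on PN are max{0,(p₁−p₀)/p₁} ≤ PN ≤ min{1,(1−p₀)/p₁}.
  lower = (p₁ − p₀)/p₁ = 0.183 / 0.66 ≈ 0.2773
  upper = min{1, (1 − p₀)/p₁} = 0.523 / 0.66 ≈ 0.7924

0.277 ≤ PN ≤ 0.792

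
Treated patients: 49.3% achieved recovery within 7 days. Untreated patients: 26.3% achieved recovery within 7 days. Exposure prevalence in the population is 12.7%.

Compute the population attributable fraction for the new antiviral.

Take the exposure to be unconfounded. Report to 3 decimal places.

PAF ≈ 0.100

p₁ = 0.493, p₀ = 0.263.
Overall risk P(Y=1) = π·p₁ + (1−π)·p₀ = 0.127×0.493 + 0.873×0.263 = 0.29221.
Under exogeneity, PAF = [P(Y=1) − p₀] / P(Y=1).
PAF = (0.29221 − 0.263) / 0.29221 ≈ 0.1000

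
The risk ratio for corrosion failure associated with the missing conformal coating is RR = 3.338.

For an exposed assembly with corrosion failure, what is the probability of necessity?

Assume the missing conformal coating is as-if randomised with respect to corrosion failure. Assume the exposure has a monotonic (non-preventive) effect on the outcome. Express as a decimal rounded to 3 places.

PN ≈ 0.700

Under exogeneity and monotonicity, PN = (RR − 1) / RR = 1 − 1/RR.
PN = (3.338 − 1) / 3.338 = 2.338 / 3.338 ≈ 0.7004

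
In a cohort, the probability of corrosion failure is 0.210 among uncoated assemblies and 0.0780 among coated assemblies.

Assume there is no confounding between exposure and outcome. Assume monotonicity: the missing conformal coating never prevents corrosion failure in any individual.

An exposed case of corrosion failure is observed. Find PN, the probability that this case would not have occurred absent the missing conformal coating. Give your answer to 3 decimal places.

Let p₁ = 0.21, p₀ = 0.078.
Under exogeneity and monotonicity, PN = (p₁ − p₀) / p₁.
PN = (0.21 − 0.078) / 0.21 = 0.132 / 0.21 ≈ 0.6286

PN ≈ 0.629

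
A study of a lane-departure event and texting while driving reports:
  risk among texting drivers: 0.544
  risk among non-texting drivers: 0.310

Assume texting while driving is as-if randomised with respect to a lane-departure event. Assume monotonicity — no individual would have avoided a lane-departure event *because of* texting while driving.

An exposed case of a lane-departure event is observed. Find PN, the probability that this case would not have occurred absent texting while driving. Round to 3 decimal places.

PN ≈ 0.430

Let p₁ = 0.544, p₀ = 0.31.
Under exogeneity and monotonicity, PN = (p₁ − p₀) / p₁.
PN = (0.544 − 0.31) / 0.544 = 0.234 / 0.544 ≈ 0.4301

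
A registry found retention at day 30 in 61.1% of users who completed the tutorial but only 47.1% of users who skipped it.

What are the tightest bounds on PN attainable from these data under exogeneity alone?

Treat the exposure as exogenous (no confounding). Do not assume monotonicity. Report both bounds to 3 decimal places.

p₁ = 0.611, p₀ = 0.471.
Under exogeneity alone the bounds on PN are max{0,(p₁−p₀)/p₁} ≤ PN ≤ min{1,(1−p₀)/p₁}.
  lower = (p₁ − p₀)/p₁ = 0.14 / 0.611 ≈ 0.2291
  upper = min{1, (1 − p₀)/p₁} = 0.529 / 0.611 ≈ 0.8658

0.229 ≤ PN ≤ 0.866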